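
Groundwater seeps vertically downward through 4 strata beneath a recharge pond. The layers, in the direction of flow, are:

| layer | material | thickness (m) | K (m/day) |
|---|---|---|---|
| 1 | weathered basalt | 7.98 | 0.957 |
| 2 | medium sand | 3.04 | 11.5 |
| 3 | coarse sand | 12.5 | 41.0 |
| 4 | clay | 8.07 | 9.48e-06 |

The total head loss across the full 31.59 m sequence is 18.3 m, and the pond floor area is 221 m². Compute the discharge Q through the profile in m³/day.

0.00475

Flow is perpendicular to layering, so the layers act in series and the equivalent K is the thickness-weighted harmonic mean.
Total thickness L = 7.98 + 3.04 + 12.5 + 8.07 = 31.59 m.
Σ(b_i/K_i) = 7.98/0.957 + 3.04/11.5 + 12.5/41.0 + 8.07/9.48e-06 = 8.513e+05 d.
K_eq = L / Σ(b_i/K_i) = 31.59 / 8.513e+05 = 3.711e-05 m/day.
Q = K_eq · A · (Δh/L) = 3.711e-05 × 221 × (18.3/31.59) = 0.004751 m³/day.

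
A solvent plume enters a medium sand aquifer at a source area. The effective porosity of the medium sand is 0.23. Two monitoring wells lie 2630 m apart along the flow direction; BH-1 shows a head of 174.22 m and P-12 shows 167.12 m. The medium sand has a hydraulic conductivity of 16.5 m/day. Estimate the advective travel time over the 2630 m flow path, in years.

37.2

Hydraulic gradient i = (174.22 − 167.12) / 2630 = 7.1 / 2630 = 0.002700.
Darcy flux q = K · i = 16.50 × 0.002700 = 0.04454 m/day.
Seepage velocity v = q / n_e = 0.04454 / 0.23 = 0.1937 m/day.
Travel time t = L / v = 2630 / 0.1937 = 13580 days = 37.18 years.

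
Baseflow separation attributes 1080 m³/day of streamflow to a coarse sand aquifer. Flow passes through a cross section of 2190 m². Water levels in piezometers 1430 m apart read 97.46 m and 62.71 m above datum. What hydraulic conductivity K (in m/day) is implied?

Hydraulic gradient i = (97.46 − 62.71) / 1430 = 34.75 / 1430 = 0.02430.
From Q = K·A·i, K = Q / (A·i) = 1080 / (2190 × 0.02430) = 20.29 m/day.

20.3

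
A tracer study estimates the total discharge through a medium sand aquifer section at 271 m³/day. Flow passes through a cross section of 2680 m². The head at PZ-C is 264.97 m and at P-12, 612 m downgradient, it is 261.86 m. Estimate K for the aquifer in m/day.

Hydraulic gradient i = (264.97 − 261.86) / 612 = 3.11 / 612 = 0.005082.
From Q = K·A·i, K = Q / (A·i) = 271 / (2680 × 0.005082) = 19.90 m/day.

19.9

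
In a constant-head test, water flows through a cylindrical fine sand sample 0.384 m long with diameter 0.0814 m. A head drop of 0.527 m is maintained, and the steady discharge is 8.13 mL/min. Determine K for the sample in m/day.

Cross-sectional area A = π·(d/2)² = π × (0.0814/2)² = 0.005204 m².
Convert discharge: 8.13 mL/min = 1.355e-07 m³/s.
Darcy's law rearranged: K = Q·L / (A·Δh) = 1.355e-07 × 0.384 / (0.005204 × 0.527) = 1.897e-05 m/s = 1.639 m/day.

1.64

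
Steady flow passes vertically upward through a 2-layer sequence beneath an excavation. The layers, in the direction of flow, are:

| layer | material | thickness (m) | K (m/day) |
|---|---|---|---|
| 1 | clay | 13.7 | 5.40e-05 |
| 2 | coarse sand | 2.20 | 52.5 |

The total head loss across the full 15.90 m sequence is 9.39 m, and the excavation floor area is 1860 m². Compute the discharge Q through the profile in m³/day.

Flow is perpendicular to layering, so the layers act in series and the equivalent K is the thickness-weighted harmonic mean.
Total thickness L = 13.7 + 2.20 = 15.90 m.
Σ(b_i/K_i) = 13.7/5.40e-05 + 2.20/52.5 = 2.537e+05 d.
K_eq = L / Σ(b_i/K_i) = 15.90 / 2.537e+05 = 6.267e-05 m/day.
Q = K_eq · A · (Δh/L) = 6.267e-05 × 1860 × (9.39/15.90) = 0.06884 m³/day.

0.0688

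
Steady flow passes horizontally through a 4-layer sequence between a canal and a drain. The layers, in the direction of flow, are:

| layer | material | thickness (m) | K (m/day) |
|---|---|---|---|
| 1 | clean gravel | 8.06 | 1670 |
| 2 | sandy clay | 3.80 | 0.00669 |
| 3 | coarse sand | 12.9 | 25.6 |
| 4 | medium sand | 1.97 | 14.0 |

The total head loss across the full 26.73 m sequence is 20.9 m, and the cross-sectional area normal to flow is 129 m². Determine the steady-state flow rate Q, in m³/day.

Flow is perpendicular to layering, so the layers act in series and the equivalent K is the thickness-weighted harmonic mean.
Total thickness L = 8.06 + 3.80 + 12.9 + 1.97 = 26.73 m.
Σ(b_i/K_i) = 8.06/1670 + 3.80/0.00669 + 12.9/25.6 + 1.97/14.0 = 568.7 d.
K_eq = L / Σ(b_i/K_i) = 26.73 / 568.7 = 0.04701 m/day.
Q = K_eq · A · (Δh/L) = 0.04701 × 129 × (20.9/26.73) = 4.741 m³/day.

4.74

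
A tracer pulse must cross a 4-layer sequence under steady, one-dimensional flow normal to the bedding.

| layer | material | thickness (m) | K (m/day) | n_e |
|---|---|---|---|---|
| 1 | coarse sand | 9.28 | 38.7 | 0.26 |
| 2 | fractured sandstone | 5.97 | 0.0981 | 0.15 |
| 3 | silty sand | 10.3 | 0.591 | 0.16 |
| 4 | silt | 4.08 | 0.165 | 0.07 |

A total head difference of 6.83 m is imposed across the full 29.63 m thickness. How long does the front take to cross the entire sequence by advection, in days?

With flow normal to the layers, continuity requires the same specific discharge q through every layer.
Σ(b_i/K_i) = 9.28/38.7 + 5.97/0.0981 + 10.3/0.591 + 4.08/0.165 = 103.3 d.
q = Δh / Σ(b_i/K_i) = 6.83 / 103.3 = 0.06615 m/day.
In each layer the seepage velocity is v_i = q/n_i, so the layer transit time is t_i = b_i·n_i / q:
  layer 1 (coarse sand): t_1 = 9.28 × 0.26 / 0.06615 = 36.48 d
  layer 2 (fractured sandstone): t_2 = 5.97 × 0.15 / 0.06615 = 13.54 d
  layer 3 (silty sand): t_3 = 10.3 × 0.16 / 0.06615 = 24.91 d
  layer 4 (silt): t_4 = 4.08 × 0.07 / 0.06615 = 4.318 d
Total t = Σ t_i = 79.24 days.

79.2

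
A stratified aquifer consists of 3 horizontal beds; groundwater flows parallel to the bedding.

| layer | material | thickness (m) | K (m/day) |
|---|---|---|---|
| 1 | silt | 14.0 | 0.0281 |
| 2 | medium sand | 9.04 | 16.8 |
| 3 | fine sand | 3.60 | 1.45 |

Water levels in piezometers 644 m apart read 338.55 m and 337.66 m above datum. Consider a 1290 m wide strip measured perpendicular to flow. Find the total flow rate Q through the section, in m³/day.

281

Flow is parallel to layering, so each bed carries its own Darcy discharge and the transmissivities add.
Σ(K_i·b_i) = 0.0281×14.0 + 16.8×9.04 + 1.45×3.60 = 157.5 m²/day.
Hydraulic gradient i = (338.55 − 337.66) / 644 = 0.89 / 644 = 0.001382.
Q = Σ(K_i·b_i) · W · i = 157.5 × 1290 × 0.001382 = 280.8 m³/day.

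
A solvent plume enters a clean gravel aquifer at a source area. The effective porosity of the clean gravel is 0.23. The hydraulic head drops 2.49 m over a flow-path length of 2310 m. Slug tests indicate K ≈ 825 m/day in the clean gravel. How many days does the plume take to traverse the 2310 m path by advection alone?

597

Hydraulic gradient i = Δh / L = 2.49 / 2310 = 0.001078.
Darcy flux q = K · i = 825.0 × 0.001078 = 0.8893 m/day.
Seepage velocity v = q / n_e = 0.8893 / 0.23 = 3.866 m/day.
Travel time t = L / v = 2310 / 3.866 = 597.4 days.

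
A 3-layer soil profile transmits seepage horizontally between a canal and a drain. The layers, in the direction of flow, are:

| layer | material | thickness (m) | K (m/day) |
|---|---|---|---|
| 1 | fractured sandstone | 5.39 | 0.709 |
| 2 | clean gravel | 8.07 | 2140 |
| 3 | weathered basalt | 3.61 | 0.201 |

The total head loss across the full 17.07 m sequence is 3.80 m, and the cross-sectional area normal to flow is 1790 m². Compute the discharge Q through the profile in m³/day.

Flow is perpendicular to layering, so the layers act in series and the equivalent K is the thickness-weighted harmonic mean.
Total thickness L = 5.39 + 8.07 + 3.61 = 17.07 m.
Σ(b_i/K_i) = 5.39/0.709 + 8.07/2140 + 3.61/0.201 = 25.57 d.
K_eq = L / Σ(b_i/K_i) = 17.07 / 25.57 = 0.6677 m/day.
Q = K_eq · A · (Δh/L) = 0.6677 × 1790 × (3.80/17.07) = 266.1 m³/day.

266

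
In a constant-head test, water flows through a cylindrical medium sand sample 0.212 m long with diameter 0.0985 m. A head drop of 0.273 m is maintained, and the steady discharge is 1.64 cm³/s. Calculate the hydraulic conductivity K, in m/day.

14.4

Cross-sectional area A = π·(d/2)² = π × (0.0985/2)² = 0.007620 m².
Convert discharge: 1.64 cm³/s = 1.640e-06 m³/s.
Darcy's law rearranged: K = Q·L / (A·Δh) = 1.640e-06 × 0.212 / (0.007620 × 0.273) = 0.0001671 m/s = 14.44 m/day.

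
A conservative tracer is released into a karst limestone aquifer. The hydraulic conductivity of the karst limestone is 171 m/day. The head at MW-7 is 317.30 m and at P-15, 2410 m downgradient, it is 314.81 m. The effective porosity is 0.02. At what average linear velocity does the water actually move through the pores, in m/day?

8.83

Hydraulic gradient i = (317.30 − 314.81) / 2410 = 2.49 / 2410 = 0.001033.
Darcy flux q = K · i = 171.0 × 0.001033 = 0.1767 m/day.
Seepage velocity v = q / n_e = 0.1767 / 0.02 = 8.834 m/day.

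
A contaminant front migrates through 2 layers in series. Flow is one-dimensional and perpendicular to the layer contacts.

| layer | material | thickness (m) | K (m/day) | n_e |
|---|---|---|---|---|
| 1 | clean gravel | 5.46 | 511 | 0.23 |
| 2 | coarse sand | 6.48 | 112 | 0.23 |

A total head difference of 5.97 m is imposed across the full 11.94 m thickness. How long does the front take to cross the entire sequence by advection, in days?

0.0315

With flow normal to the layers, continuity requires the same specific discharge q through every layer.
Σ(b_i/K_i) = 5.46/511 + 6.48/112 = 0.06854 d.
q = Δh / Σ(b_i/K_i) = 5.97 / 0.06854 = 87.10 m/day.
In each layer the seepage velocity is v_i = q/n_i, so the layer transit time is t_i = b_i·n_i / q:
  layer 1 (clean gravel): t_1 = 5.46 × 0.23 / 87.10 = 0.01442 d
  layer 2 (coarse sand): t_2 = 6.48 × 0.23 / 87.10 = 0.01711 d
Total t = Σ t_i = 0.03153 days.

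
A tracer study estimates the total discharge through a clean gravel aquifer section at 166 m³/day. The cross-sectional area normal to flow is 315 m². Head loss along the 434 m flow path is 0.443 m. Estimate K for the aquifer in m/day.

Hydraulic gradient i = Δh / L = 0.443 / 434 = 0.001021.
From Q = K·A·i, K = Q / (A·i) = 166 / (315.0 × 0.001021) = 516.3 m/day.

516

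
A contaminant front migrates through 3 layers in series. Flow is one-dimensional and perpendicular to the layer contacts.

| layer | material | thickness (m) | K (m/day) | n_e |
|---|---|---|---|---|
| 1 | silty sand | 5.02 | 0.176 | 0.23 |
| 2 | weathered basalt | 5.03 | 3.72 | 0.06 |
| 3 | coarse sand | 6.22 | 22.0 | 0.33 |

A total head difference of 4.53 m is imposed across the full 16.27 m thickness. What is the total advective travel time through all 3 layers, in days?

With flow normal to the layers, continuity requires the same specific discharge q through every layer.
Σ(b_i/K_i) = 5.02/0.176 + 5.03/3.72 + 6.22/22.0 = 30.16 d.
q = Δh / Σ(b_i/K_i) = 4.53 / 30.16 = 0.1502 m/day.
In each layer the seepage velocity is v_i = q/n_i, so the layer transit time is t_i = b_i·n_i / q:
  layer 1 (silty sand): t_1 = 5.02 × 0.23 / 0.1502 = 7.687 d
  layer 2 (weathered basalt): t_2 = 5.03 × 0.06 / 0.1502 = 2.009 d
  layer 3 (coarse sand): t_3 = 6.22 × 0.33 / 0.1502 = 13.66 d
Total t = Σ t_i = 23.36 days.

23.4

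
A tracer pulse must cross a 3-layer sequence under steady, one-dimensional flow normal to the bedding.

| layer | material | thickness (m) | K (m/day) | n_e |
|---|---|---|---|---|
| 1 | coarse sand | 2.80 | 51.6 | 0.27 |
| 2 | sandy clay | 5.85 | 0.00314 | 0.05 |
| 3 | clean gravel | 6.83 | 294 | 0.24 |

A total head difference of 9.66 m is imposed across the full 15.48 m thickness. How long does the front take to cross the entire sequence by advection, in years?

With flow normal to the layers, continuity requires the same specific discharge q through every layer.
Σ(b_i/K_i) = 2.80/51.6 + 5.85/0.00314 + 6.83/294 = 1863 d.
q = Δh / Σ(b_i/K_i) = 9.66 / 1863 = 0.005185 m/day.
In each layer the seepage velocity is v_i = q/n_i, so the layer transit time is t_i = b_i·n_i / q:
  layer 1 (coarse sand): t_1 = 2.80 × 0.27 / 0.005185 = 145.8 d
  layer 2 (sandy clay): t_2 = 5.85 × 0.05 / 0.005185 = 56.41 d
  layer 3 (clean gravel): t_3 = 6.83 × 0.24 / 0.005185 = 316.2 d
Total t = Σ t_i = 518.4 days = 1.419 years.

1.42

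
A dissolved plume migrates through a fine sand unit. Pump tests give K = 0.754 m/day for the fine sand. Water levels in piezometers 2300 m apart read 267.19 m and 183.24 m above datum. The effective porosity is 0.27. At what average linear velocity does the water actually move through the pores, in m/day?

0.102

Hydraulic gradient i = (267.19 − 183.24) / 2300 = 83.95 / 2300 = 0.03650.
Darcy flux q = K · i = 0.7540 × 0.03650 = 0.02752 m/day.
Seepage velocity v = q / n_e = 0.02752 / 0.27 = 0.1019 m/day.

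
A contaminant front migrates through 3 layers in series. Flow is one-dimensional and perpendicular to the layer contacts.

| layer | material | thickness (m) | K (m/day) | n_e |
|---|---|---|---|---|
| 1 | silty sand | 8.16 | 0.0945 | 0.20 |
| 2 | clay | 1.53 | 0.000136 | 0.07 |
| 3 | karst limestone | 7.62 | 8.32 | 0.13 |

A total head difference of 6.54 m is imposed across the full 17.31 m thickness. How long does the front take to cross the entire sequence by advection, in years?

With flow normal to the layers, continuity requires the same specific discharge q through every layer.
Σ(b_i/K_i) = 8.16/0.0945 + 1.53/0.000136 + 7.62/8.32 = 11337 d.
q = Δh / Σ(b_i/K_i) = 6.54 / 11337 = 0.0005769 m/day.
In each layer the seepage velocity is v_i = q/n_i, so the layer transit time is t_i = b_i·n_i / q:
  layer 1 (silty sand): t_1 = 8.16 × 0.20 / 0.0005769 = 2829 d
  layer 2 (clay): t_2 = 1.53 × 0.07 / 0.0005769 = 185.7 d
  layer 3 (karst limestone): t_3 = 7.62 × 0.13 / 0.0005769 = 1717 d
Total t = Σ t_i = 4732 days = 12.96 years.

13.0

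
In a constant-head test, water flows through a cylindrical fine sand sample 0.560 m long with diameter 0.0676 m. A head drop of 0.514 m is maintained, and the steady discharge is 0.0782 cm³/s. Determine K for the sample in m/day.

2.05

Cross-sectional area A = π·(d/2)² = π × (0.0676/2)² = 0.003589 m².
Convert discharge: 0.0782 cm³/s = 7.820e-08 m³/s.
Darcy's law rearranged: K = Q·L / (A·Δh) = 7.820e-08 × 0.560 / (0.003589 × 0.514) = 2.374e-05 m/s = 2.051 m/day.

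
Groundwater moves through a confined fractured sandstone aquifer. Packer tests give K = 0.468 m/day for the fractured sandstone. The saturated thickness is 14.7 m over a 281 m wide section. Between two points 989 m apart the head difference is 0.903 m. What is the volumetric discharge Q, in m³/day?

Cross-sectional area A = 281 × 14.7 = 4131 m².
Hydraulic gradient i = Δh / L = 0.903 / 989 = 0.0009130.
Darcy's law: Q = K · A · i = 0.4680 × 4131 × 0.0009130 = 1.765 m³/day.

1.77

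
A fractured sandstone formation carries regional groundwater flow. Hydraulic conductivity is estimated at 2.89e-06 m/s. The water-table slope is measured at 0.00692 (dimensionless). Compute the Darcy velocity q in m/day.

0.00173

Convert K: 2.89e-06 m/s × 86400 = 0.2497 m/day.
Hydraulic gradient i = 0.00692.
Specific discharge q = K · i = 0.2497 × 0.006920 = 0.001728 m/day.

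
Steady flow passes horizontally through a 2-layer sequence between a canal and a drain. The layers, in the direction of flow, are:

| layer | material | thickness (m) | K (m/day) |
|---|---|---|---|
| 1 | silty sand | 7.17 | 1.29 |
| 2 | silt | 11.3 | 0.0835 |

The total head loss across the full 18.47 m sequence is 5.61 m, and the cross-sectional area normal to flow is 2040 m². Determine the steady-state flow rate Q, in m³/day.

81.2

Flow is perpendicular to layering, so the layers act in series and the equivalent K is the thickness-weighted harmonic mean.
Total thickness L = 7.17 + 11.3 = 18.47 m.
Σ(b_i/K_i) = 7.17/1.29 + 11.3/0.0835 = 140.9 d.
K_eq = L / Σ(b_i/K_i) = 18.47 / 140.9 = 0.1311 m/day.
Q = K_eq · A · (Δh/L) = 0.1311 × 2040 × (5.61/18.47) = 81.23 m³/day.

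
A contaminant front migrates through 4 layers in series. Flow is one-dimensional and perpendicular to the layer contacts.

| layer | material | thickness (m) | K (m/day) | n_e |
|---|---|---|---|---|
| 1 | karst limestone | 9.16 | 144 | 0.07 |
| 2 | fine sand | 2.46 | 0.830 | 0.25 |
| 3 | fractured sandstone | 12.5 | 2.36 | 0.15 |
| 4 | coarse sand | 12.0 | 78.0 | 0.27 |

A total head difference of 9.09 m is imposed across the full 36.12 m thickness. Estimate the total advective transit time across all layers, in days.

With flow normal to the layers, continuity requires the same specific discharge q through every layer.
Σ(b_i/K_i) = 9.16/144 + 2.46/0.830 + 12.5/2.36 + 12.0/78.0 = 8.478 d.
q = Δh / Σ(b_i/K_i) = 9.09 / 8.478 = 1.072 m/day.
In each layer the seepage velocity is v_i = q/n_i, so the layer transit time is t_i = b_i·n_i / q:
  layer 1 (karst limestone): t_1 = 9.16 × 0.07 / 1.072 = 0.5980 d
  layer 2 (fine sand): t_2 = 2.46 × 0.25 / 1.072 = 0.5736 d
  layer 3 (fractured sandstone): t_3 = 12.5 × 0.15 / 1.072 = 1.749 d
  layer 4 (coarse sand): t_4 = 12.0 × 0.27 / 1.072 = 3.022 d
Total t = Σ t_i = 5.942 days.

5.94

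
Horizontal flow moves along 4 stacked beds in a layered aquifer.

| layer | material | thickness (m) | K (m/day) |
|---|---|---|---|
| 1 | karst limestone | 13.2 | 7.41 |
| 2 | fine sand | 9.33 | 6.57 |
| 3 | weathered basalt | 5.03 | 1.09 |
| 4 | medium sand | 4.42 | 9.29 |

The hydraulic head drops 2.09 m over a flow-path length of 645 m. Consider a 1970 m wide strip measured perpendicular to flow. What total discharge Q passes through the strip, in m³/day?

1310

Flow is parallel to layering, so each bed carries its own Darcy discharge and the transmissivities add.
Σ(K_i·b_i) = 7.41×13.2 + 6.57×9.33 + 1.09×5.03 + 9.29×4.42 = 205.7 m²/day.
Hydraulic gradient i = Δh / L = 2.09 / 645 = 0.003240.
Q = Σ(K_i·b_i) · W · i = 205.7 × 1970 × 0.003240 = 1313 m³/day.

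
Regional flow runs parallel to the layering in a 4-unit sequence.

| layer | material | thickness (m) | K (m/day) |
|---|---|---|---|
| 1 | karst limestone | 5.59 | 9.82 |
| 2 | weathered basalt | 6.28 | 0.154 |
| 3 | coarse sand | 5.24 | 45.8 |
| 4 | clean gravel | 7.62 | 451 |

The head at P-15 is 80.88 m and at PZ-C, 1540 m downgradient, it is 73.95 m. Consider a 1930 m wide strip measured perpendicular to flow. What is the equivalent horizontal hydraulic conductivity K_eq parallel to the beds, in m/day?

151

Flow is parallel to layering, so each bed carries its own Darcy discharge and the transmissivities add.
Σ(K_i·b_i) = 9.82×5.59 + 0.154×6.28 + 45.8×5.24 + 451×7.62 = 3732 m²/day.
Total thickness b = 24.73 m, so K_eq = Σ(K_i·b_i)/b = 150.9 m/day.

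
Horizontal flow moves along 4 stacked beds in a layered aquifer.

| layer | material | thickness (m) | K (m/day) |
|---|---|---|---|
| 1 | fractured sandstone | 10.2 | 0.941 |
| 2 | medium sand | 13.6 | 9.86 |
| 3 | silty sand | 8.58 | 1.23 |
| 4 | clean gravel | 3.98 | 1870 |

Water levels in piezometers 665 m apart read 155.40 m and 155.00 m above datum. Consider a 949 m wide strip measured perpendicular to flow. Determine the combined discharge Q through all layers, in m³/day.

Flow is parallel to layering, so each bed carries its own Darcy discharge and the transmissivities add.
Σ(K_i·b_i) = 0.941×10.2 + 9.86×13.6 + 1.23×8.58 + 1870×3.98 = 7597 m²/day.
Hydraulic gradient i = (155.40 − 155.00) / 665 = 0.4 / 665 = 0.0006015.
Q = Σ(K_i·b_i) · W · i = 7597 × 949 × 0.0006015 = 4336 m³/day.

4340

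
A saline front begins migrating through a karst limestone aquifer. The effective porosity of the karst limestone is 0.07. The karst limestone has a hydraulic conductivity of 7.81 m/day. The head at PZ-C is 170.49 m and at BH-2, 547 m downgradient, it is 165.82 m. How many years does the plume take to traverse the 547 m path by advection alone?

Hydraulic gradient i = (170.49 − 165.82) / 547 = 4.67 / 547 = 0.008537.
Darcy flux q = K · i = 7.810 × 0.008537 = 0.06668 m/day.
Seepage velocity v = q / n_e = 0.06668 / 0.07 = 0.9525 m/day.
Travel time t = L / v = 547 / 0.9525 = 574.3 days = 1.572 years.

1.57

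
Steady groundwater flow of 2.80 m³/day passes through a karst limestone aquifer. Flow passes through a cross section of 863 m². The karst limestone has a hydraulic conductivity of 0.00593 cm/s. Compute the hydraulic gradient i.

0.000633

Convert K: 0.00593 cm/s × 864 = 5.124 m/day.
From Q = K·A·i, i = Q / (K·A) = 2.80 / (5.124 × 863.0) = 0.0006333.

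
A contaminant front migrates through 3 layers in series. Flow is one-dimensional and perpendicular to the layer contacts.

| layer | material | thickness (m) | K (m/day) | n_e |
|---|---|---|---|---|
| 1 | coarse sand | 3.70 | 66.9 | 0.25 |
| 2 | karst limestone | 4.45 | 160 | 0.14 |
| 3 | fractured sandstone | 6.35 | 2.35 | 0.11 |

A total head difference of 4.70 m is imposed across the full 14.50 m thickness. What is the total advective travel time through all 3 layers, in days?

With flow normal to the layers, continuity requires the same specific discharge q through every layer.
Σ(b_i/K_i) = 3.70/66.9 + 4.45/160 + 6.35/2.35 = 2.785 d.
q = Δh / Σ(b_i/K_i) = 4.70 / 2.785 = 1.687 m/day.
In each layer the seepage velocity is v_i = q/n_i, so the layer transit time is t_i = b_i·n_i / q:
  layer 1 (coarse sand): t_1 = 3.70 × 0.25 / 1.687 = 0.5482 d
  layer 2 (karst limestone): t_2 = 4.45 × 0.14 / 1.687 = 0.3692 d
  layer 3 (fractured sandstone): t_3 = 6.35 × 0.11 / 1.687 = 0.4139 d
Total t = Σ t_i = 1.331 days.

1.33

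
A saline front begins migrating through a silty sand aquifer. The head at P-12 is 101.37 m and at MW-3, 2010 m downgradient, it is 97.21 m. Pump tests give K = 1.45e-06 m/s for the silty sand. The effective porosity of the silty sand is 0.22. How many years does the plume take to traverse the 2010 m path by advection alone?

Convert K: 1.45e-06 m/s × 86400 = 0.1253 m/day.
Hydraulic gradient i = (101.37 − 97.21) / 2010 = 4.16 / 2010 = 0.002070.
Darcy flux q = K · i = 0.1253 × 0.002070 = 0.0002593 m/day.
Seepage velocity v = q / n_e = 0.0002593 / 0.22 = 0.001179 m/day.
Travel time t = L / v = 2010 / 0.001179 = 1.705e+06 days = 4669 years.

4670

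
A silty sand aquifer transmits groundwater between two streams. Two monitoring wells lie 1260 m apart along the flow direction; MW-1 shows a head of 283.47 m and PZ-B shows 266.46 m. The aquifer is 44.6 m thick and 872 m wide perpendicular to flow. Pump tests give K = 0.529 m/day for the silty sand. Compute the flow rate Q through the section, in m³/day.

Cross-sectional area A = 872 × 44.6 = 38891 m².
Hydraulic gradient i = (283.47 − 266.46) / 1260 = 17.01 / 1260 = 0.01350.
Darcy's law: Q = K · A · i = 0.5290 × 38891 × 0.01350 = 277.7 m³/day.

278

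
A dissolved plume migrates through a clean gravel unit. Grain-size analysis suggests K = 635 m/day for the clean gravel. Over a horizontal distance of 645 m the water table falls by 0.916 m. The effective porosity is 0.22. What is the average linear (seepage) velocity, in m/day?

4.10

Hydraulic gradient i = Δh / L = 0.916 / 645 = 0.001420.
Darcy flux q = K · i = 635.0 × 0.001420 = 0.9018 m/day.
Seepage velocity v = q / n_e = 0.9018 / 0.22 = 4.099 m/day.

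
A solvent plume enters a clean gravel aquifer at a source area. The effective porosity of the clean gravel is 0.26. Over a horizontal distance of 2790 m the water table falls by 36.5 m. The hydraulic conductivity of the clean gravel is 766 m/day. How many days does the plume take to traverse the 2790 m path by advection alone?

72.4

Hydraulic gradient i = Δh / L = 36.5 / 2790 = 0.01308.
Darcy flux q = K · i = 766.0 × 0.01308 = 10.02 m/day.
Seepage velocity v = q / n_e = 10.02 / 0.26 = 38.54 m/day.
Travel time t = L / v = 2790 / 38.54 = 72.39 days.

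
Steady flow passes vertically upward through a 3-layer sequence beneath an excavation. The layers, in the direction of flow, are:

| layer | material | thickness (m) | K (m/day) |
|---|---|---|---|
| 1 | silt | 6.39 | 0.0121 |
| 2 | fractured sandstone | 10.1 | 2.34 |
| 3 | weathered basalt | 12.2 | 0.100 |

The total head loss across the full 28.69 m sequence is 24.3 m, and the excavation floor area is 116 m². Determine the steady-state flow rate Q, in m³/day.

4.31

Flow is perpendicular to layering, so the layers act in series and the equivalent K is the thickness-weighted harmonic mean.
Total thickness L = 6.39 + 10.1 + 12.2 = 28.69 m.
Σ(b_i/K_i) = 6.39/0.0121 + 10.1/2.34 + 12.2/0.100 = 654.4 d.
K_eq = L / Σ(b_i/K_i) = 28.69 / 654.4 = 0.04384 m/day.
Q = K_eq · A · (Δh/L) = 0.04384 × 116 × (24.3/28.69) = 4.307 m³/day.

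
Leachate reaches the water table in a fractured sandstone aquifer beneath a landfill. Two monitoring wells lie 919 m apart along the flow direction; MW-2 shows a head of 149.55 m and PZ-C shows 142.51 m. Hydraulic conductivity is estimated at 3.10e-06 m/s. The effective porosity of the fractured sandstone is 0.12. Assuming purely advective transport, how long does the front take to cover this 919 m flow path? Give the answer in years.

147

Convert K: 3.10e-06 m/s × 86400 = 0.2678 m/day.
Hydraulic gradient i = (149.55 − 142.51) / 919 = 7.04 / 919 = 0.007661.
Darcy flux q = K · i = 0.2678 × 0.007661 = 0.002052 m/day.
Seepage velocity v = q / n_e = 0.002052 / 0.12 = 0.01710 m/day.
Travel time t = L / v = 919 / 0.01710 = 53748 days = 147.2 years.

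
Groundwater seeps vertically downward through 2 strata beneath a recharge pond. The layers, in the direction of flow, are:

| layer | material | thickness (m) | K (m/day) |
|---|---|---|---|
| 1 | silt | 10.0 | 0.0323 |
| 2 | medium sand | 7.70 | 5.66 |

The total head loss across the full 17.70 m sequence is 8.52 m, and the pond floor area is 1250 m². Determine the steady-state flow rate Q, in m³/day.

Flow is perpendicular to layering, so the layers act in series and the equivalent K is the thickness-weighted harmonic mean.
Total thickness L = 10.0 + 7.70 = 17.70 m.
Σ(b_i/K_i) = 10.0/0.0323 + 7.70/5.66 = 311.0 d.
K_eq = L / Σ(b_i/K_i) = 17.70 / 311.0 = 0.05692 m/day.
Q = K_eq · A · (Δh/L) = 0.05692 × 1250 × (8.52/17.70) = 34.25 m³/day.

34.2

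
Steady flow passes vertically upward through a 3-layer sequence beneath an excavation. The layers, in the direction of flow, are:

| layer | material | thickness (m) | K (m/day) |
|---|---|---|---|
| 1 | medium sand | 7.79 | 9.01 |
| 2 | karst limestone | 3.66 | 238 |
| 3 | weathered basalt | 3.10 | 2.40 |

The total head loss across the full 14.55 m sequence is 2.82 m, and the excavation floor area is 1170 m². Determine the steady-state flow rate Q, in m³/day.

1520

Flow is perpendicular to layering, so the layers act in series and the equivalent K is the thickness-weighted harmonic mean.
Total thickness L = 7.79 + 3.66 + 3.10 = 14.55 m.
Σ(b_i/K_i) = 7.79/9.01 + 3.66/238 + 3.10/2.40 = 2.172 d.
K_eq = L / Σ(b_i/K_i) = 14.55 / 2.172 = 6.700 m/day.
Q = K_eq · A · (Δh/L) = 6.700 × 1170 × (2.82/14.55) = 1519 m³/day.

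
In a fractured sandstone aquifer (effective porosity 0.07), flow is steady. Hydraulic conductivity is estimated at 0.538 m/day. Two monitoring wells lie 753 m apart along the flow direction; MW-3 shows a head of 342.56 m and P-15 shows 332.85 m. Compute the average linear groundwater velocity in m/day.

0.0991

Hydraulic gradient i = (342.56 − 332.85) / 753 = 9.71 / 753 = 0.01290.
Darcy flux q = K · i = 0.5380 × 0.01290 = 0.006938 m/day.
Seepage velocity v = q / n_e = 0.006938 / 0.07 = 0.09911 m/day.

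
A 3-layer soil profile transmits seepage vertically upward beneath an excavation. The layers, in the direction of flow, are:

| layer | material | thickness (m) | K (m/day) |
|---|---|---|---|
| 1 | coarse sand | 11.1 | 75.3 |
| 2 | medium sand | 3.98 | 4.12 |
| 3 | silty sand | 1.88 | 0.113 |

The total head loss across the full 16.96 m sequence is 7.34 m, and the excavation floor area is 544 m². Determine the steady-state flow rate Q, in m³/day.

Flow is perpendicular to layering, so the layers act in series and the equivalent K is the thickness-weighted harmonic mean.
Total thickness L = 11.1 + 3.98 + 1.88 = 16.96 m.
Σ(b_i/K_i) = 11.1/75.3 + 3.98/4.12 + 1.88/0.113 = 17.75 d.
K_eq = L / Σ(b_i/K_i) = 16.96 / 17.75 = 0.9555 m/day.
Q = K_eq · A · (Δh/L) = 0.9555 × 544 × (7.34/16.96) = 224.9 m³/day.

225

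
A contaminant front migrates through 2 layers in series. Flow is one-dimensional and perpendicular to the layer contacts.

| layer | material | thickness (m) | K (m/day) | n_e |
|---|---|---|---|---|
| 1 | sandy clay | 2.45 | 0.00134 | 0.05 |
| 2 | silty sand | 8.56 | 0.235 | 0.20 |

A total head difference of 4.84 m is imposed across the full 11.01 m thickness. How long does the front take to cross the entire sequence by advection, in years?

With flow normal to the layers, continuity requires the same specific discharge q through every layer.
Σ(b_i/K_i) = 2.45/0.00134 + 8.56/0.235 = 1865 d.
q = Δh / Σ(b_i/K_i) = 4.84 / 1865 = 0.002595 m/day.
In each layer the seepage velocity is v_i = q/n_i, so the layer transit time is t_i = b_i·n_i / q:
  layer 1 (sandy clay): t_1 = 2.45 × 0.05 / 0.002595 = 47.20 d
  layer 2 (silty sand): t_2 = 8.56 × 0.20 / 0.002595 = 659.6 d
Total t = Σ t_i = 706.8 days = 1.935 years.

1.94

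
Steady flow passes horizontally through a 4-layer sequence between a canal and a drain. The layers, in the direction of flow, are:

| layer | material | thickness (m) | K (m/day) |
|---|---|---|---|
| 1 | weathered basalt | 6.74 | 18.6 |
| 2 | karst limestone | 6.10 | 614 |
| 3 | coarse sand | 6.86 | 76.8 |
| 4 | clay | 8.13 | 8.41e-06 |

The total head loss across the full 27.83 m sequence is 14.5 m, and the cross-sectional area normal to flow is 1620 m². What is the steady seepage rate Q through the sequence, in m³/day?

0.0243

Flow is perpendicular to layering, so the layers act in series and the equivalent K is the thickness-weighted harmonic mean.
Total thickness L = 6.74 + 6.10 + 6.86 + 8.13 = 27.83 m.
Σ(b_i/K_i) = 6.74/18.6 + 6.10/614 + 6.86/76.8 + 8.13/8.41e-06 = 9.667e+05 d.
K_eq = L / Σ(b_i/K_i) = 27.83 / 9.667e+05 = 2.879e-05 m/day.
Q = K_eq · A · (Δh/L) = 2.879e-05 × 1620 × (14.5/27.83) = 0.02430 m³/day.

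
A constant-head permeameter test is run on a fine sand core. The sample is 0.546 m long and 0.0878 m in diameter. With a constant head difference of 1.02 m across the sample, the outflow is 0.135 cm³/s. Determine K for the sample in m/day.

1.03

Cross-sectional area A = π·(d/2)² = π × (0.0878/2)² = 0.006055 m².
Convert discharge: 0.135 cm³/s = 1.350e-07 m³/s.
Darcy's law rearranged: K = Q·L / (A·Δh) = 1.350e-07 × 0.546 / (0.006055 × 1.02) = 1.194e-05 m/s = 1.031 m/day.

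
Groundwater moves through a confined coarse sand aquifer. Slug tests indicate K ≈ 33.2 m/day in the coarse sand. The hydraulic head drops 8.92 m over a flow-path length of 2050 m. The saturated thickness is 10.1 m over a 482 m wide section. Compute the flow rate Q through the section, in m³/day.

703

Cross-sectional area A = 482 × 10.1 = 4868 m².
Hydraulic gradient i = Δh / L = 8.92 / 2050 = 0.004351.
Darcy's law: Q = K · A · i = 33.20 × 4868 × 0.004351 = 703.3 m³/day.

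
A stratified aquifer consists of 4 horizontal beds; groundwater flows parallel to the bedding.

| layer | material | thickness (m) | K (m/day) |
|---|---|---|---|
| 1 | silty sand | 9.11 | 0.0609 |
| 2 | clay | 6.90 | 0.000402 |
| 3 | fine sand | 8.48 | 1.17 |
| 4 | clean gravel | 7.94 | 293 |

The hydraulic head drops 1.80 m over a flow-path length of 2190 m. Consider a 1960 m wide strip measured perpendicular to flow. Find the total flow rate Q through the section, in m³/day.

Flow is parallel to layering, so each bed carries its own Darcy discharge and the transmissivities add.
Σ(K_i·b_i) = 0.0609×9.11 + 0.000402×6.90 + 1.17×8.48 + 293×7.94 = 2337 m²/day.
Hydraulic gradient i = Δh / L = 1.80 / 2190 = 0.0008219.
Q = Σ(K_i·b_i) · W · i = 2337 × 1960 × 0.0008219 = 3765 m³/day.

3760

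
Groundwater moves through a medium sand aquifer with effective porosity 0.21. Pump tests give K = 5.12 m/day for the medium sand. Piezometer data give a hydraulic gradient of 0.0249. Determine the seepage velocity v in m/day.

0.607

Hydraulic gradient i = 0.0249.
Darcy flux q = K · i = 5.120 × 0.02490 = 0.1275 m/day.
Seepage velocity v = q / n_e = 0.1275 / 0.21 = 0.6071 m/day.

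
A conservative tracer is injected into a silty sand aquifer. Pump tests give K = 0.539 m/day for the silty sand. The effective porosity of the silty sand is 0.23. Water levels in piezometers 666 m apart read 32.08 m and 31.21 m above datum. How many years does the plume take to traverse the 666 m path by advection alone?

Hydraulic gradient i = (32.08 − 31.21) / 666 = 0.87 / 666 = 0.001306.
Darcy flux q = K · i = 0.5390 × 0.001306 = 0.0007041 m/day.
Seepage velocity v = q / n_e = 0.0007041 / 0.23 = 0.003061 m/day.
Travel time t = L / v = 666 / 0.003061 = 2.176e+05 days = 595.6 years.

596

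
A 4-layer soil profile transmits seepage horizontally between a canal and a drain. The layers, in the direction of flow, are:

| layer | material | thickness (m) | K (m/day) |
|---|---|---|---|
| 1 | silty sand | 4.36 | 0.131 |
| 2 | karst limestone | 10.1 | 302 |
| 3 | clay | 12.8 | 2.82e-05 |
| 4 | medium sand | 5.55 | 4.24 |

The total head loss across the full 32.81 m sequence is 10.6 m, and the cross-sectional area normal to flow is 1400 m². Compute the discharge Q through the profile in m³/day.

0.0327

Flow is perpendicular to layering, so the layers act in series and the equivalent K is the thickness-weighted harmonic mean.
Total thickness L = 4.36 + 10.1 + 12.8 + 5.55 = 32.81 m.
Σ(b_i/K_i) = 4.36/0.131 + 10.1/302 + 12.8/2.82e-05 + 5.55/4.24 = 4.539e+05 d.
K_eq = L / Σ(b_i/K_i) = 32.81 / 4.539e+05 = 7.228e-05 m/day.
Q = K_eq · A · (Δh/L) = 7.228e-05 × 1400 × (10.6/32.81) = 0.03269 m³/day.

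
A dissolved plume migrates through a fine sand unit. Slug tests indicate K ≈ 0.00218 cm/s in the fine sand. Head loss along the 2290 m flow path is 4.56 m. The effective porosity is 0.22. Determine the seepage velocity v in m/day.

0.0170

Convert K: 0.00218 cm/s × 864 = 1.884 m/day.
Hydraulic gradient i = Δh / L = 4.56 / 2290 = 0.001991.
Darcy flux q = K · i = 1.884 × 0.001991 = 0.003751 m/day.
Seepage velocity v = q / n_e = 0.003751 / 0.22 = 0.01705 m/day.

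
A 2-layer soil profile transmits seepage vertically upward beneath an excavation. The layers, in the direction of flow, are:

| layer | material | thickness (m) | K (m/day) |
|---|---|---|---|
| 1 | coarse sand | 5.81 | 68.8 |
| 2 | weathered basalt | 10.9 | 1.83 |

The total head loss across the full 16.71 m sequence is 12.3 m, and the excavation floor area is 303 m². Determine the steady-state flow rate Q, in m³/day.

Flow is perpendicular to layering, so the layers act in series and the equivalent K is the thickness-weighted harmonic mean.
Total thickness L = 5.81 + 10.9 = 16.71 m.
Σ(b_i/K_i) = 5.81/68.8 + 10.9/1.83 = 6.041 d.
K_eq = L / Σ(b_i/K_i) = 16.71 / 6.041 = 2.766 m/day.
Q = K_eq · A · (Δh/L) = 2.766 × 303 × (12.3/16.71) = 617.0 m³/day.

617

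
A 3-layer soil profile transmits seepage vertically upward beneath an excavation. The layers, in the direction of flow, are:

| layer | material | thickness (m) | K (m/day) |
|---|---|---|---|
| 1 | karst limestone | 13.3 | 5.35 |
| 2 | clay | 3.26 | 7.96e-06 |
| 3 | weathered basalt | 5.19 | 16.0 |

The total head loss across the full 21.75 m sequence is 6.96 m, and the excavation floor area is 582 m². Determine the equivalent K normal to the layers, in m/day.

Flow is perpendicular to layering, so the layers act in series and the equivalent K is the thickness-weighted harmonic mean.
Total thickness L = 13.3 + 3.26 + 5.19 = 21.75 m.
Σ(b_i/K_i) = 13.3/5.35 + 3.26/7.96e-06 + 5.19/16.0 = 4.096e+05 d.
K_eq = L / Σ(b_i/K_i) = 21.75 / 4.096e+05 = 5.311e-05 m/day.

5.31e-05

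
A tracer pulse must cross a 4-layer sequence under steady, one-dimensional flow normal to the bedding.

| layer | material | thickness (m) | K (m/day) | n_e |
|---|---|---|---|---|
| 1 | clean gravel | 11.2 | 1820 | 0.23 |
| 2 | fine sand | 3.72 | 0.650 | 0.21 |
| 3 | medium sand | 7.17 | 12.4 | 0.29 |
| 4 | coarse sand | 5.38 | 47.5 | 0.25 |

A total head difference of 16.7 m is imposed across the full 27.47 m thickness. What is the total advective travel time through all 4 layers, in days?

With flow normal to the layers, continuity requires the same specific discharge q through every layer.
Σ(b_i/K_i) = 11.2/1820 + 3.72/0.650 + 7.17/12.4 + 5.38/47.5 = 6.421 d.
q = Δh / Σ(b_i/K_i) = 16.7 / 6.421 = 2.601 m/day.
In each layer the seepage velocity is v_i = q/n_i, so the layer transit time is t_i = b_i·n_i / q:
  layer 1 (clean gravel): t_1 = 11.2 × 0.23 / 2.601 = 0.9904 d
  layer 2 (fine sand): t_2 = 3.72 × 0.21 / 2.601 = 0.3004 d
  layer 3 (medium sand): t_3 = 7.17 × 0.29 / 2.601 = 0.7994 d
  layer 4 (coarse sand): t_4 = 5.38 × 0.25 / 2.601 = 0.5171 d
Total t = Σ t_i = 2.607 days.

2.61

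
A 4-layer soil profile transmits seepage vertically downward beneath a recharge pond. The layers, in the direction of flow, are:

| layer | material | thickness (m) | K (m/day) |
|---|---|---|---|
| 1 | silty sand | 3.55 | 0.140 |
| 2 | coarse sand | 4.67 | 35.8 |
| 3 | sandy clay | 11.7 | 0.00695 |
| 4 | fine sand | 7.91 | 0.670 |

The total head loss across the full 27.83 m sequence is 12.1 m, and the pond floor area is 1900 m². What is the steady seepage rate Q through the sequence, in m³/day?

Flow is perpendicular to layering, so the layers act in series and the equivalent K is the thickness-weighted harmonic mean.
Total thickness L = 3.55 + 4.67 + 11.7 + 7.91 = 27.83 m.
Σ(b_i/K_i) = 3.55/0.140 + 4.67/35.8 + 11.7/0.00695 + 7.91/0.670 = 1721 d.
K_eq = L / Σ(b_i/K_i) = 27.83 / 1721 = 0.01617 m/day.
Q = K_eq · A · (Δh/L) = 0.01617 × 1900 × (12.1/27.83) = 13.36 m³/day.

13.4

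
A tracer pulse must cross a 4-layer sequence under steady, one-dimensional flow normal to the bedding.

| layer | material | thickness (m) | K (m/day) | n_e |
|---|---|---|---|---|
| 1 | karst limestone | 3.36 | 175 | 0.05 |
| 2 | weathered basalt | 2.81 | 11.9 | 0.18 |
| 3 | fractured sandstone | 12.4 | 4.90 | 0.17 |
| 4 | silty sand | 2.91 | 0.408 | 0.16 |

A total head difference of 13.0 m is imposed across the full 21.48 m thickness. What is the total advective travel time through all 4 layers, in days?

2.48

With flow normal to the layers, continuity requires the same specific discharge q through every layer.
Σ(b_i/K_i) = 3.36/175 + 2.81/11.9 + 12.4/4.90 + 2.91/0.408 = 9.918 d.
q = Δh / Σ(b_i/K_i) = 13.0 / 9.918 = 1.311 m/day.
In each layer the seepage velocity is v_i = q/n_i, so the layer transit time is t_i = b_i·n_i / q:
  layer 1 (karst limestone): t_1 = 3.36 × 0.05 / 1.311 = 0.1282 d
  layer 2 (weathered basalt): t_2 = 2.81 × 0.18 / 1.311 = 0.3859 d
  layer 3 (fractured sandstone): t_3 = 12.4 × 0.17 / 1.311 = 1.608 d
  layer 4 (silty sand): t_4 = 2.91 × 0.16 / 1.311 = 0.3552 d
Total t = Σ t_i = 2.478 days.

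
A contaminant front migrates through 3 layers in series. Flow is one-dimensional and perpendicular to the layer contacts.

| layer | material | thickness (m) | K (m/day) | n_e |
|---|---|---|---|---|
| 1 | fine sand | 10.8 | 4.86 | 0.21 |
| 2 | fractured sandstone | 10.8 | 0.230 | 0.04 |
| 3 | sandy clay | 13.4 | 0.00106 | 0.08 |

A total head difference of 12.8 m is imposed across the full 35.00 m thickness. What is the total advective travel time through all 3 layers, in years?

With flow normal to the layers, continuity requires the same specific discharge q through every layer.
Σ(b_i/K_i) = 10.8/4.86 + 10.8/0.230 + 13.4/0.00106 = 12691 d.
q = Δh / Σ(b_i/K_i) = 12.8 / 12691 = 0.001009 m/day.
In each layer the seepage velocity is v_i = q/n_i, so the layer transit time is t_i = b_i·n_i / q:
  layer 1 (fine sand): t_1 = 10.8 × 0.21 / 0.001009 = 2249 d
  layer 2 (fractured sandstone): t_2 = 10.8 × 0.04 / 0.001009 = 428.3 d
  layer 3 (sandy clay): t_3 = 13.4 × 0.08 / 0.001009 = 1063 d
Total t = Σ t_i = 3740 days = 10.24 years.

10.2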